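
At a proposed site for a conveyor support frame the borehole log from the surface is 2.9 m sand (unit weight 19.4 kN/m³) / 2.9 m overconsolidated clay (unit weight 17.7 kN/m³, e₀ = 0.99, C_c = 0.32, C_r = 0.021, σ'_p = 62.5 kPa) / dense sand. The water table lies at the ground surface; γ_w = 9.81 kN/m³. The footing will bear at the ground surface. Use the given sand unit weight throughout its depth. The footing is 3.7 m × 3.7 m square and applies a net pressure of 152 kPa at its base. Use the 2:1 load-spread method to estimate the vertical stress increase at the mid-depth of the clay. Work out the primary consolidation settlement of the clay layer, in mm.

S_c ≈ 33 mm

Mid-depth of clay below the ground surface: z = 2.9 + 2.9/2 = 4.35 m.
Total vertical stress at mid-clay: σ_v = 19.4×2.9 + 17.7×1.45 = 81.925 kPa.
Pore pressure: u = 9.81×(4.35 − 0) = 42.673 kPa.
Initial effective stress: σ'_0 = σ_v − u = 81.925 − 42.673 = 39.252 kPa.
Stress increase at mid-clay by the 2:1 spreading method:
Δσ = qBL/((B+z)(L+z)) = 152×3.7×3.7/((3.7+4.35)(3.7+4.35)) = 32.111 kPa
Final effective stress: σ'_f = 39.252 + 32.111 = 71.363 kPa.
σ'_f = 71.363 > σ'_p = 62.5 kPa, so the stress path crosses the preconsolidation pressure — recompression up to σ'_p, then virgin compression beyond:
S_c = H/(1+e₀)·[C_r·log₁₀(σ'_p/σ'_0) + C_c·log₁₀(σ'_f/σ'_p)]
    = 2.9/1.99 × [0.021×log₁₀(62.5/39.252) + 0.32×log₁₀(71.363/62.5)]
    = 1.4573 × [0.0042424 + 0.01843] = 0.03304 m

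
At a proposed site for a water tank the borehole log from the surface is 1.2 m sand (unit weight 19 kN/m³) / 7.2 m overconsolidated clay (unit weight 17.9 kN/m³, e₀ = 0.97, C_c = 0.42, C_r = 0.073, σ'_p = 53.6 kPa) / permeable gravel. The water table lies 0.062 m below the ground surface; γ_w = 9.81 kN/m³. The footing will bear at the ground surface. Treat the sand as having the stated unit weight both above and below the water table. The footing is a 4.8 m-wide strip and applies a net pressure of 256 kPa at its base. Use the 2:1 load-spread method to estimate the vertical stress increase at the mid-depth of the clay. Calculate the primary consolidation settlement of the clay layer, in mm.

S_c ≈ 796 mm

Mid-depth of clay below the ground surface: z = 1.2 + 7.2/2 = 4.8 m.
Total vertical stress at mid-clay: σ_v = 19×1.2 + 17.9×3.6 = 87.24 kPa.
Pore pressure: u = 9.81×(4.8 − 0.062) = 46.48 kPa.
Initial effective stress: σ'_0 = σ_v − u = 87.24 − 46.48 = 40.76 kPa.
Stress increase at mid-clay by the 2:1 spreading method:
Δσ = qB/(B+z) = 256×4.8/(4.8+4.8) = 128 kPa
Final effective stress: σ'_f = 40.76 + 128 = 168.76 kPa.
σ'_f = 168.76 > σ'_p = 53.6 kPa, so the stress path crosses the preconsolidation pressure — recompression up to σ'_p, then virgin compression beyond:
S_c = H/(1+e₀)·[C_r·log₁₀(σ'_p/σ'_0) + C_c·log₁₀(σ'_f/σ'_p)]
    = 7.2/1.97 × [0.073×log₁₀(53.6/40.76) + 0.42×log₁₀(168.76/53.6)]
    = 3.6548 × [0.0086819 + 0.2092] = 0.7963 m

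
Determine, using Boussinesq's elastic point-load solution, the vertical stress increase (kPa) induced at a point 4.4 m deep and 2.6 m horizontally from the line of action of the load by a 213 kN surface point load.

Δσ_z ≈ 2.48 kPa

Boussinesq vertical stress below a point load on an elastic half-space:
Δσ_z = 3P/(2πz²) · [1 + (r/z)²]^(−5/2)
r/z = 2.6/4.4 = 0.59091; [1+(r/z)²]^(−5/2) = 0.47297.
Δσ_z = 3×213/(2π×4.4²) × 0.47297 = 5.2531 × 0.47297 = 2.485 kPa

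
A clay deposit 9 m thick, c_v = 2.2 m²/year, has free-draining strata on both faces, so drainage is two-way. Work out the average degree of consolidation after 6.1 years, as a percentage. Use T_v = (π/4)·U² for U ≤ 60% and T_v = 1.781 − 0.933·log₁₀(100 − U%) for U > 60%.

Drainage path length: H_d = H/2 = 4.5 m (double drainage).
T_v = c_v·t/H_d² = 2.2×6.1/4.5² = 0.66272.
T_v = 0.66272 corresponds to the U > 60% branch:
U = 1 − 10^((1.781 − T_v)/0.933)/100 = 0.842

U ≈ 84.2 %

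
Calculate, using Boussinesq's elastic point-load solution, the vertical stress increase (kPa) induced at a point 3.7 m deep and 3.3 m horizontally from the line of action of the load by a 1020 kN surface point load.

Boussinesq vertical stress below a point load on an elastic half-space:
Δσ_z = 3P/(2πz²) · [1 + (r/z)²]^(−5/2)
r/z = 3.3/3.7 = 0.89189; [1+(r/z)²]^(−5/2) = 0.2315.
Δσ_z = 3×1020/(2π×3.7²) × 0.2315 = 35.574 × 0.2315 = 8.235 kPa

Δσ_z ≈ 8.24 kPa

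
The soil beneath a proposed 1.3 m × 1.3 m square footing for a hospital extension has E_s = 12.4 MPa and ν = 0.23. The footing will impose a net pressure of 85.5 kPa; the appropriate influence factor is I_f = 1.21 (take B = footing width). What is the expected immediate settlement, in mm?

S_e ≈ 10.3 mm

Immediate (elastic) settlement: S_e = q·B·(1−ν²)/E_s · I_f.
E_s = 12.4 MPa = 12400 kPa.
S_e = 85.5 × 1.3 × (1 − 0.23²) / 12400 × 1.21
    = 85.5 × 1.3 × 0.9471 / 12400 × 1.21
    = 0.01027 m = 10.27 mm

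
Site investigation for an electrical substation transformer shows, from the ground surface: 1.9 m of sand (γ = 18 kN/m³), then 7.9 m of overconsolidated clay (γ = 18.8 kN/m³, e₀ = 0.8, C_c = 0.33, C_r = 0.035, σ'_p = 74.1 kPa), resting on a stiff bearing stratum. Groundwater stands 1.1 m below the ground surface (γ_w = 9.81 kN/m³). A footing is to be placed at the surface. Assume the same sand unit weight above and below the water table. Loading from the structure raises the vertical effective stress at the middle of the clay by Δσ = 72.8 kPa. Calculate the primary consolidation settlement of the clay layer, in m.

Mid-depth of clay below the ground surface: z = 1.9 + 7.9/2 = 5.85 m.
Total vertical stress at mid-clay: σ_v = 18×1.9 + 18.8×3.95 = 108.46 kPa.
Pore pressure: u = 9.81×(5.85 − 1.1) = 46.598 kPa.
Initial effective stress: σ'_0 = σ_v − u = 108.46 − 46.598 = 61.862 kPa.
Final effective stress: σ'_f = 61.862 + 72.8 = 134.66 kPa.
σ'_f = 134.66 > σ'_p = 74.1 kPa, so the stress path crosses the preconsolidation pressure — recompression up to σ'_p, then virgin compression beyond:
S_c = H/(1+e₀)·[C_r·log₁₀(σ'_p/σ'_0) + C_c·log₁₀(σ'_f/σ'_p)]
    = 7.9/1.8 × [0.035×log₁₀(74.1/61.862) + 0.33×log₁₀(134.66/74.1)]
    = 4.3889 × [0.0027438 + 0.085609] = 0.3878 m

S_c ≈ 0.388 m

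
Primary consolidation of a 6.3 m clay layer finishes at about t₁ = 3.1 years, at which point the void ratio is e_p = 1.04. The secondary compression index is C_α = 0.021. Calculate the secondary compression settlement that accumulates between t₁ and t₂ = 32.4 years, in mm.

S_s ≈ 66.1 mm

Secondary compression: S_s = C_α·H/(1+e_p)·log₁₀(t₂/t₁)
S_s = 0.021×6.3/(1+1.04)×log₁₀(32.4/3.1)
    = 0.06485 × 1.019 = 0.0661 m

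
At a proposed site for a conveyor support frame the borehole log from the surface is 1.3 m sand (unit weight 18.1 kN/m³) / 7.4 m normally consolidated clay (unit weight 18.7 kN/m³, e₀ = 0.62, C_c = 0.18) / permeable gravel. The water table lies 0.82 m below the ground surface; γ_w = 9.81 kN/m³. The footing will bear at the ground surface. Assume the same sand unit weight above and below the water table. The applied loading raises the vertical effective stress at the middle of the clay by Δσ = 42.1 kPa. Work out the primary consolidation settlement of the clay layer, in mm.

S_c ≈ 213 mm

Mid-depth of clay below the ground surface: z = 1.3 + 7.4/2 = 5 m.
Total vertical stress at mid-clay: σ_v = 18.1×1.3 + 18.7×3.7 = 92.72 kPa.
Pore pressure: u = 9.81×(5 − 0.82) = 41.006 kPa.
Initial effective stress: σ'_0 = σ_v − u = 92.72 − 41.006 = 51.714 kPa.
Final effective stress: σ'_f = σ'_0 + Δσ = 51.714 + 42.1 = 93.814 kPa.
Normally consolidated clay, so the full stress increment lies on the virgin compression line:
S_c = C_c·H/(1+e₀)·log₁₀(σ'_f/σ'_0) = 0.18×7.4/(1+0.62)×log₁₀(93.814/51.714)
    = 0.82222 × 0.25866 = 0.2127 m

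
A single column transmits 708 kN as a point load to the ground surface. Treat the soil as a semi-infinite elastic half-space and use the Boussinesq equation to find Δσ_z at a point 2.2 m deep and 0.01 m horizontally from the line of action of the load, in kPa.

Δσ_z ≈ 69.8 kPa

Boussinesq vertical stress below a point load on an elastic half-space:
Δσ_z = 3P/(2πz²) · [1 + (r/z)²]^(−5/2)
r/z = 0.01/2.2 = 0.0045455; [1+(r/z)²]^(−5/2) = 0.99995.
Δσ_z = 3×708/(2π×2.2²) × 0.99995 = 69.844 × 0.99995 = 69.84 kPa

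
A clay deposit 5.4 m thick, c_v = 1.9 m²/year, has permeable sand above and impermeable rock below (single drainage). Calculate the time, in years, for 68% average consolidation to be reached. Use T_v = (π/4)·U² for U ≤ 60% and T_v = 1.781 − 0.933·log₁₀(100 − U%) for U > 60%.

Drainage path length: H_d = H = 5.4 m (single drainage).
U > 60%: T_v = 1.781 − 0.933·log₁₀(100 − 68) = 0.3767.
t = T_v·H_d²/c_v = 0.3767×5.4²/1.9 = 5.781 years.

t ≈ 5.78 years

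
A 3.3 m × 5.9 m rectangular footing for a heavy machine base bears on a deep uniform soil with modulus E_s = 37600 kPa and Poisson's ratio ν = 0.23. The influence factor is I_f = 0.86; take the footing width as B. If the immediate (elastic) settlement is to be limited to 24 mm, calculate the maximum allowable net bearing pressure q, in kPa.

S_e = q·B·(1−ν²)/E_s · I_f  ⇒  q = S_e·E_s / (B·(1−ν²)·I_f).
q = 0.024 × 37600 / (3.3 × 0.9471 × 0.86) = 335.7 kPa

q ≈ 336 kPa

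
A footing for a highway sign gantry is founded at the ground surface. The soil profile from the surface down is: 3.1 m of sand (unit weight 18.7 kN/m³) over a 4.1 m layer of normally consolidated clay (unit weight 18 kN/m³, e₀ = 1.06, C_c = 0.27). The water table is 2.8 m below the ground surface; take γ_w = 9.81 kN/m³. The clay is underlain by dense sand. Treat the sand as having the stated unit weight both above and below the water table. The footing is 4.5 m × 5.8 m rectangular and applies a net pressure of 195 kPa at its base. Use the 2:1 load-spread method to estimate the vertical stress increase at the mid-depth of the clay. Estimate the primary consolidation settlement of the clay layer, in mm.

Mid-depth of clay below the ground surface: z = 3.1 + 4.1/2 = 5.15 m.
Total vertical stress at mid-clay: σ_v = 18.7×3.1 + 18×2.05 = 94.87 kPa.
Pore pressure: u = 9.81×(5.15 − 2.8) = 23.054 kPa.
Initial effective stress: σ'_0 = σ_v − u = 94.87 − 23.054 = 71.816 kPa.
Stress increase at mid-clay by the 2:1 spreading method:
Δσ = qBL/((B+z)(L+z)) = 195×4.5×5.8/((4.5+5.15)(5.8+5.15)) = 48.165 kPa
Final effective stress: σ'_f = σ'_0 + Δσ = 71.816 + 48.165 = 119.98 kPa.
Normally consolidated clay, so the full stress increment lies on the virgin compression line:
S_c = C_c·H/(1+e₀)·log₁₀(σ'_f/σ'_0) = 0.27×4.1/(1+1.06)×log₁₀(119.98/71.816)
    = 0.53738 × 0.22289 = 0.1198 m

S_c ≈ 120 mm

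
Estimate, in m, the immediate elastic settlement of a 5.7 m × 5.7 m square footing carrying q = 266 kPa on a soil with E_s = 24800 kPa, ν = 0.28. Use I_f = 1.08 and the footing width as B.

Immediate (elastic) settlement: S_e = q·B·(1−ν²)/E_s · I_f.
S_e = 266 × 5.7 × (1 − 0.28²) / 24800 × 1.08
    = 266 × 5.7 × 0.9216 / 24800 × 1.08
    = 0.06085 m

S_e ≈ 0.0609 m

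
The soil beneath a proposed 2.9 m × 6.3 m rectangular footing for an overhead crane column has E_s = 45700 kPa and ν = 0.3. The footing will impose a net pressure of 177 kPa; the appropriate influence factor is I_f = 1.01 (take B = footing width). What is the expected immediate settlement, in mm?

S_e ≈ 10.3 mm

Immediate (elastic) settlement: S_e = q·B·(1−ν²)/E_s · I_f.
S_e = 177 × 2.9 × (1 − 0.3²) / 45700 × 1.01
    = 177 × 2.9 × 0.91 / 45700 × 1.01
    = 0.01032 m = 10.32 mm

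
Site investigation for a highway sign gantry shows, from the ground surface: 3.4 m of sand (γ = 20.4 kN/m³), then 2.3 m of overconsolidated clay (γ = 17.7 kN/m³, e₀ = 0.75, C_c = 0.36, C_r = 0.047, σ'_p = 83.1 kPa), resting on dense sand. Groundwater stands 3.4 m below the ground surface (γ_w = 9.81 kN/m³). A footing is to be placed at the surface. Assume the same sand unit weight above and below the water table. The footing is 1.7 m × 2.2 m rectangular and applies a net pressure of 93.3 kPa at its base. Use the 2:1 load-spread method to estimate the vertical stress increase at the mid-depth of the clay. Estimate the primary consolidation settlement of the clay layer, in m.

Mid-depth of clay below the ground surface: z = 3.4 + 2.3/2 = 4.55 m.
Total vertical stress at mid-clay: σ_v = 20.4×3.4 + 17.7×1.15 = 89.715 kPa.
Pore pressure: u = 9.81×(4.55 − 3.4) = 11.281 kPa.
Initial effective stress: σ'_0 = σ_v − u = 89.715 − 11.281 = 78.434 kPa.
Stress increase at mid-clay by the 2:1 spreading method:
Δσ = qBL/((B+z)(L+z)) = 93.3×1.7×2.2/((1.7+4.55)(2.2+4.55)) = 8.2712 kPa
Final effective stress: σ'_f = 78.434 + 8.2712 = 86.705 kPa.
σ'_f = 86.705 > σ'_p = 83.1 kPa, so the stress path crosses the preconsolidation pressure — recompression up to σ'_p, then virgin compression beyond:
S_c = H/(1+e₀)·[C_r·log₁₀(σ'_p/σ'_0) + C_c·log₁₀(σ'_f/σ'_p)]
    = 2.3/1.75 × [0.047×log₁₀(83.1/78.434) + 0.36×log₁₀(86.705/83.1)]
    = 1.3143 × [0.0011795 + 0.0066395] = 0.01028 m

S_c ≈ 0.0103 m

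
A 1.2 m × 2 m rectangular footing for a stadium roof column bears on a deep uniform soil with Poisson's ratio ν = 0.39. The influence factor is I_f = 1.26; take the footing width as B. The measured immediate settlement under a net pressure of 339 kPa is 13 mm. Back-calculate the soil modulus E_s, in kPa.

E_s ≈ 33400 kPa

S_e = q·B·(1−ν²)/E_s · I_f  ⇒  E_s = q·B·(1−ν²)·I_f / S_e.
E_s = 339 × 1.2 × 0.8479 × 1.26 / 0.013 = 33430 kPa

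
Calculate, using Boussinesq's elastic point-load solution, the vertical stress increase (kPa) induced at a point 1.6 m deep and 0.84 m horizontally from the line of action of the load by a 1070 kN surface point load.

Boussinesq vertical stress below a point load on an elastic half-space:
Δσ_z = 3P/(2πz²) · [1 + (r/z)²]^(−5/2)
r/z = 0.84/1.6 = 0.525; [1+(r/z)²]^(−5/2) = 0.54412.
Δσ_z = 3×1070/(2π×1.6²) × 0.54412 = 199.57 × 0.54412 = 108.6 kPa

Δσ_z ≈ 109 kPa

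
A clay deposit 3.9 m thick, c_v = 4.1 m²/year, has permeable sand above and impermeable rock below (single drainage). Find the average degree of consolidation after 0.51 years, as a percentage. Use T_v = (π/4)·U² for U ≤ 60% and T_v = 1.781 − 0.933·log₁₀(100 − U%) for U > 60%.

U ≈ 41.8 %

Drainage path length: H_d = H = 3.9 m (single drainage).
T_v = c_v·t/H_d² = 4.1×0.51/3.9² = 0.13748.
T_v = 0.13748 corresponds to the U ≤ 60% branch:
U = √(4T_v/π) = 0.4184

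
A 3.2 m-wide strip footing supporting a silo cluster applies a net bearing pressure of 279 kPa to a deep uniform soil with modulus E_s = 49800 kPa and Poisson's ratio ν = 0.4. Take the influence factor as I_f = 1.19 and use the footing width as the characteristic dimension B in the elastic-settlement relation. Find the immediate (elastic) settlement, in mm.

S_e ≈ 17.9 mm

Immediate (elastic) settlement: S_e = q·B·(1−ν²)/E_s · I_f.
S_e = 279 × 3.2 × (1 − 0.4²) / 49800 × 1.19
    = 279 × 3.2 × 0.84 / 49800 × 1.19
    = 0.01792 m = 17.92 mm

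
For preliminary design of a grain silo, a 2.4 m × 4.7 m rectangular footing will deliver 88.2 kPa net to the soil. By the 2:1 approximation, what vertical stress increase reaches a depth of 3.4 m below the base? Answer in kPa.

By the 2:1 method the load spreads at 1 horizontal : 2 vertical, so at depth z the loaded area has grown by z in each plan dimension:
Δσ = qBL/((B+z)(L+z)) = 88.2×2.4×4.7/((2.4+3.4)(4.7+3.4)) = 21.177 kPa

Δσ_z ≈ 21.2 kPa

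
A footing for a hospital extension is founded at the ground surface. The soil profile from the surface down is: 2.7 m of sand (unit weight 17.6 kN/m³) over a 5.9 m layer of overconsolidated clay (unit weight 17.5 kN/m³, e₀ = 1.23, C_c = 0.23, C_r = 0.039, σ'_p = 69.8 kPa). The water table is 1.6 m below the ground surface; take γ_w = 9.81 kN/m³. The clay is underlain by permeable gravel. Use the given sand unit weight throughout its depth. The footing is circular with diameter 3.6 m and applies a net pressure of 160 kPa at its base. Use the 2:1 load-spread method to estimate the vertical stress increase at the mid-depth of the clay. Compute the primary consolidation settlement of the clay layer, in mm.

Mid-depth of clay below the ground surface: z = 2.7 + 5.9/2 = 5.65 m.
Total vertical stress at mid-clay: σ_v = 17.6×2.7 + 17.5×2.95 = 99.145 kPa.
Pore pressure: u = 9.81×(5.65 − 1.6) = 39.73 kPa.
Initial effective stress: σ'_0 = σ_v − u = 99.145 − 39.73 = 59.415 kPa.
Stress increase at mid-clay by the 2:1 spreading method:
Δσ ≈ qD²/(D+z)² = 160×3.6²/(3.6+5.65)² = 24.235 kPa
Final effective stress: σ'_f = 59.415 + 24.235 = 83.65 kPa.
σ'_f = 83.65 > σ'_p = 69.8 kPa, so the stress path crosses the preconsolidation pressure — recompression up to σ'_p, then virgin compression beyond:
S_c = H/(1+e₀)·[C_r·log₁₀(σ'_p/σ'_0) + C_c·log₁₀(σ'_f/σ'_p)]
    = 5.9/2.23 × [0.039×log₁₀(69.8/59.415) + 0.23×log₁₀(83.65/69.8)]
    = 2.6457 × [0.0027284 + 0.01808] = 0.05505 m

S_c ≈ 55.1 mm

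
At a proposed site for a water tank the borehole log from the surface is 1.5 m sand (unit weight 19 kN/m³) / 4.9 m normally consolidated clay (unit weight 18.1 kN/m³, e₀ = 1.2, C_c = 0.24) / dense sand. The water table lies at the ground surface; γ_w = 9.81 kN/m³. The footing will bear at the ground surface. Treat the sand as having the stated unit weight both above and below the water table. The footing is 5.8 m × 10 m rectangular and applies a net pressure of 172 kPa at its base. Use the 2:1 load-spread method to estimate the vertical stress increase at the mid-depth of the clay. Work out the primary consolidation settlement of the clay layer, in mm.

Mid-depth of clay below the ground surface: z = 1.5 + 4.9/2 = 3.95 m.
Total vertical stress at mid-clay: σ_v = 19×1.5 + 18.1×2.45 = 72.845 kPa.
Pore pressure: u = 9.81×(3.95 − 0) = 38.75 kPa.
Initial effective stress: σ'_0 = σ_v − u = 72.845 − 38.75 = 34.095 kPa.
Stress increase at mid-clay by the 2:1 spreading method:
Δσ = qBL/((B+z)(L+z)) = 172×5.8×10/((5.8+3.95)(10+3.95)) = 73.346 kPa
Final effective stress: σ'_f = σ'_0 + Δσ = 34.095 + 73.346 = 107.44 kPa.
Normally consolidated clay, so the full stress increment lies on the virgin compression line:
S_c = C_c·H/(1+e₀)·log₁₀(σ'_f/σ'_0) = 0.24×4.9/(1+1.2)×log₁₀(107.44/34.095)
    = 0.53455 × 0.49848 = 0.2665 m

S_c ≈ 266 mm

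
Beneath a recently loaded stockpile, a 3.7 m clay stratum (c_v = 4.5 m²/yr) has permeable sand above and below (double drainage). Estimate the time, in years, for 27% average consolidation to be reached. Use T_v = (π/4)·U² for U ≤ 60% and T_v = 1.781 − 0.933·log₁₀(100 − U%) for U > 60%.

Drainage path length: H_d = H/2 = 1.85 m (double drainage).
U ≤ 60%: T_v = (π/4)·U² = (π/4)×0.27² = 0.057256.
t = T_v·H_d²/c_v = 0.057256×1.85²/4.5 = 0.04355 years.

t ≈ 0.0435 years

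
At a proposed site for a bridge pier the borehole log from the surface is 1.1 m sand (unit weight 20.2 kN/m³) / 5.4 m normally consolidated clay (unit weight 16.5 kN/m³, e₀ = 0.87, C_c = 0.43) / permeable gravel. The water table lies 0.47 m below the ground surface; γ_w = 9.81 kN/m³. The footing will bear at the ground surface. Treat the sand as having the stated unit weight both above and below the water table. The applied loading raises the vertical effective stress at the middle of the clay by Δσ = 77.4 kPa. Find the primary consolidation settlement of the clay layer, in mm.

Mid-depth of clay below the ground surface: z = 1.1 + 5.4/2 = 3.8 m.
Total vertical stress at mid-clay: σ_v = 20.2×1.1 + 16.5×2.7 = 66.77 kPa.
Pore pressure: u = 9.81×(3.8 − 0.47) = 32.667 kPa.
Initial effective stress: σ'_0 = σ_v − u = 66.77 − 32.667 = 34.103 kPa.
Final effective stress: σ'_f = σ'_0 + Δσ = 34.103 + 77.4 = 111.5 kPa.
Normally consolidated clay, so the full stress increment lies on the virgin compression line:
S_c = C_c·H/(1+e₀)·log₁₀(σ'_f/σ'_0) = 0.43×5.4/(1+0.87)×log₁₀(111.5/34.103)
    = 1.2417 × 0.51448 = 0.6388 m

S_c ≈ 639 mm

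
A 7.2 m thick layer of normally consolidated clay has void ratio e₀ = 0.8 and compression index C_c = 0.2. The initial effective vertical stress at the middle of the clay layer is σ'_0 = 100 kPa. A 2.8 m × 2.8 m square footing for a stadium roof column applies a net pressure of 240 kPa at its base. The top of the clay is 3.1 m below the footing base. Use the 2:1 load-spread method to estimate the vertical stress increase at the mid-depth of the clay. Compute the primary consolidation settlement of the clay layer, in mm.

Mid-depth of clay below the footing base: z = 3.1 + 7.2/2 = 6.7 m.
Stress increase at mid-clay by the 2:1 spreading method:
Δσ = qBL/((B+z)(L+z)) = 240×2.8×2.8/((2.8+6.7)(2.8+6.7)) = 20.849 kPa
Final effective stress: σ'_f = σ'_0 + Δσ = 100 + 20.849 = 120.85 kPa.
Normally consolidated clay, so the full stress increment lies on the virgin compression line:
S_c = C_c·H/(1+e₀)·log₁₀(σ'_f/σ'_0) = 0.2×7.2/(1+0.8)×log₁₀(120.85/100)
    = 0.8 × 0.082247 = 0.0658 m

S_c ≈ 65.8 mm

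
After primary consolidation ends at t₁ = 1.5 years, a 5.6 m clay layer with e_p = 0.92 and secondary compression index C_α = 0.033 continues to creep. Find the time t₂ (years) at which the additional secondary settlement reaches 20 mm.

S_s = C_α·H/(1+e_p)·log₁₀(t₂/t₁) ⇒ log₁₀(t₂/t₁) = S_s·(1+e_p)/(C_α·H).
log₁₀(t₂/t₁) = 0.02 × (1+0.92) / (0.033×5.6) = 0.2078
t₂ = t₁ × 10^0.2078 = 1.5 × 1.614 = 2.42 years

t₂ ≈ 2.42 years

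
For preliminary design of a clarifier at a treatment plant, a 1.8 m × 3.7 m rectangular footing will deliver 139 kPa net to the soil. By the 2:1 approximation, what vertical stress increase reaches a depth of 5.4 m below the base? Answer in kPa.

Δσ_z ≈ 14.1 kPa

By the 2:1 method the load spreads at 1 horizontal : 2 vertical, so at depth z the loaded area has grown by z in each plan dimension:
Δσ = qBL/((B+z)(L+z)) = 139×1.8×3.7/((1.8+5.4)(3.7+5.4)) = 14.129 kPa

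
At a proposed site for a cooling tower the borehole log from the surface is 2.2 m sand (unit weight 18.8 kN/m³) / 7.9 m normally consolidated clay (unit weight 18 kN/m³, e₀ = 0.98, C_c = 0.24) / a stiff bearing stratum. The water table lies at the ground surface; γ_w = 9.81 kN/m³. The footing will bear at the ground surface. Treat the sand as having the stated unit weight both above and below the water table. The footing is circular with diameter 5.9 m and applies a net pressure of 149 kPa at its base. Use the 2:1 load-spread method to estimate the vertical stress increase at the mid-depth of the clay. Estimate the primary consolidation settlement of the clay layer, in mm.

S_c ≈ 217 mm

Mid-depth of clay below the ground surface: z = 2.2 + 7.9/2 = 6.15 m.
Total vertical stress at mid-clay: σ_v = 18.8×2.2 + 18×3.95 = 112.46 kPa.
Pore pressure: u = 9.81×(6.15 − 0) = 60.332 kPa.
Initial effective stress: σ'_0 = σ_v − u = 112.46 − 60.332 = 52.128 kPa.
Stress increase at mid-clay by the 2:1 spreading method:
Δσ ≈ qD²/(D+z)² = 149×5.9²/(5.9+6.15)² = 35.72 kPa
Final effective stress: σ'_f = σ'_0 + Δσ = 52.128 + 35.72 = 87.848 kPa.
Normally consolidated clay, so the full stress increment lies on the virgin compression line:
S_c = C_c·H/(1+e₀)·log₁₀(σ'_f/σ'_0) = 0.24×7.9/(1+0.98)×log₁₀(87.848/52.128)
    = 0.95758 × 0.22666 = 0.217 m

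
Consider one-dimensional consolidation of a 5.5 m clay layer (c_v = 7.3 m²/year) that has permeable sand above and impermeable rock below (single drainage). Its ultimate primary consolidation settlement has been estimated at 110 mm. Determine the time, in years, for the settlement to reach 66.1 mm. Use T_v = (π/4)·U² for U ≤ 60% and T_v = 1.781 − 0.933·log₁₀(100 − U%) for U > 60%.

t ≈ 1.19 years

Drainage path length: H_d = H = 5.5 m (single drainage).
U = S(t)/S_ult = 66.1/110 = 0.6009.
U > 60%: T_v = 1.781 − 0.933·log₁₀(100 − 60.091) = 0.2872.
t = T_v·H_d²/c_v = 0.2872×5.5²/7.3 = 1.19 years.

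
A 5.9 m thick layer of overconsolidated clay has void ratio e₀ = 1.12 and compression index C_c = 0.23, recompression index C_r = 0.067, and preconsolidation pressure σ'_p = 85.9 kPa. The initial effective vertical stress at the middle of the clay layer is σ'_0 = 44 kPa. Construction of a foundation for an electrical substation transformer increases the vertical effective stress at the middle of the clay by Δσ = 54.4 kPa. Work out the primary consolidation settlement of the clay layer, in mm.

Final effective stress: σ'_f = 44 + 54.4 = 98.4 kPa.
σ'_f = 98.4 > σ'_p = 85.9 kPa, so the stress path crosses the preconsolidation pressure — recompression up to σ'_p, then virgin compression beyond:
S_c = H/(1+e₀)·[C_r·log₁₀(σ'_p/σ'_0) + C_c·log₁₀(σ'_f/σ'_p)]
    = 5.9/2.12 × [0.067×log₁₀(85.9/44) + 0.23×log₁₀(98.4/85.9)]
    = 2.783 × [0.019466 + 0.01357] = 0.09194 m

S_c ≈ 91.9 mm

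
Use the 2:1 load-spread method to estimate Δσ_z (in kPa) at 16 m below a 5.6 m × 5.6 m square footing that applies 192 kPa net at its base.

Δσ_z ≈ 12.9 kPa

By the 2:1 method the load spreads at 1 horizontal : 2 vertical, so at depth z the loaded area has grown by z in each plan dimension:
Δσ = qBL/((B+z)(L+z)) = 192×5.6×5.6/((5.6+16)(5.6+16)) = 12.905 kPa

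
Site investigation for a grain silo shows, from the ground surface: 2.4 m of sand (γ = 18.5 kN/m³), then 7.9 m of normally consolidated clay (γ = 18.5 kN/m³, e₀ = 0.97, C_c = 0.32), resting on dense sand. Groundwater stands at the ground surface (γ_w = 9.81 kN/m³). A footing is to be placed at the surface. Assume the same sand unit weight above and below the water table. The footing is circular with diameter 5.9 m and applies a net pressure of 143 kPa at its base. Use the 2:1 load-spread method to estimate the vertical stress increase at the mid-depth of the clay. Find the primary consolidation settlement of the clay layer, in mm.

Mid-depth of clay below the ground surface: z = 2.4 + 7.9/2 = 6.35 m.
Total vertical stress at mid-clay: σ_v = 18.5×2.4 + 18.5×3.95 = 117.47 kPa.
Pore pressure: u = 9.81×(6.35 − 0) = 62.294 kPa.
Initial effective stress: σ'_0 = σ_v − u = 117.47 − 62.294 = 55.176 kPa.
Stress increase at mid-clay by the 2:1 spreading method:
Δσ ≈ qD²/(D+z)² = 143×5.9²/(5.9+6.35)² = 33.172 kPa
Final effective stress: σ'_f = σ'_0 + Δσ = 55.176 + 33.172 = 88.348 kPa.
Normally consolidated clay, so the full stress increment lies on the virgin compression line:
S_c = C_c·H/(1+e₀)·log₁₀(σ'_f/σ'_0) = 0.32×7.9/(1+0.97)×log₁₀(88.348/55.176)
    = 1.2832 × 0.20445 = 0.2624 m

S_c ≈ 262 mm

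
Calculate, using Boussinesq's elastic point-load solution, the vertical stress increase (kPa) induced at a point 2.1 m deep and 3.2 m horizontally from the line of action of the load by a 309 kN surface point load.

Boussinesq vertical stress below a point load on an elastic half-space:
Δσ_z = 3P/(2πz²) · [1 + (r/z)²]^(−5/2)
r/z = 3.2/2.1 = 1.5238; [1+(r/z)²]^(−5/2) = 0.049717.
Δσ_z = 3×309/(2π×2.1²) × 0.049717 = 33.455 × 0.049717 = 1.663 kPa

Δσ_z ≈ 1.66 kPa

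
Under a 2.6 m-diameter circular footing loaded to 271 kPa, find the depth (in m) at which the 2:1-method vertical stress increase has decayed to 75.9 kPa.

2:1 spreading — at depth z the loaded area has grown by z in each plan dimension:
qD²/(D+z)² = Δσ_z ⇒ z = D(√(q/Δσ_z) − 1) = 2.6×(√(271/75.9) − 1) = 2.313 m

z ≈ 2.31 m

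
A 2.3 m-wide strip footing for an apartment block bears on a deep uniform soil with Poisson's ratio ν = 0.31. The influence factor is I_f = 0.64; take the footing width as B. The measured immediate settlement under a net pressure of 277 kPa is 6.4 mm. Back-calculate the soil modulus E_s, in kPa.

E_s ≈ 57600 kPa

S_e = q·B·(1−ν²)/E_s · I_f  ⇒  E_s = q·B·(1−ν²)·I_f / S_e.
E_s = 277 × 2.3 × 0.9039 × 0.64 / 0.0064 = 57590 kPa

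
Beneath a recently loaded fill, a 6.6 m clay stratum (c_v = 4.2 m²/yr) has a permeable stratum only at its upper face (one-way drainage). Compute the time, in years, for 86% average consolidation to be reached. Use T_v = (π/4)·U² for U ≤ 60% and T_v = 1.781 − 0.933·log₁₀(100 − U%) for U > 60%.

t ≈ 7.38 years

Drainage path length: H_d = H = 6.6 m (single drainage).
U > 60%: T_v = 1.781 − 0.933·log₁₀(100 − 86) = 0.71166.
t = T_v·H_d²/c_v = 0.71166×6.6²/4.2 = 7.381 years.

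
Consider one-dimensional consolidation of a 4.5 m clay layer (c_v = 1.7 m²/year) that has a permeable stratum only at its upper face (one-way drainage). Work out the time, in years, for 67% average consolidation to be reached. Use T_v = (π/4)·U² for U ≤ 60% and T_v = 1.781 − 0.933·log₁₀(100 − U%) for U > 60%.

Drainage path length: H_d = H = 4.5 m (single drainage).
U > 60%: T_v = 1.781 − 0.933·log₁₀(100 − 67) = 0.36423.
t = T_v·H_d²/c_v = 0.36423×4.5²/1.7 = 4.339 years.

t ≈ 4.34 years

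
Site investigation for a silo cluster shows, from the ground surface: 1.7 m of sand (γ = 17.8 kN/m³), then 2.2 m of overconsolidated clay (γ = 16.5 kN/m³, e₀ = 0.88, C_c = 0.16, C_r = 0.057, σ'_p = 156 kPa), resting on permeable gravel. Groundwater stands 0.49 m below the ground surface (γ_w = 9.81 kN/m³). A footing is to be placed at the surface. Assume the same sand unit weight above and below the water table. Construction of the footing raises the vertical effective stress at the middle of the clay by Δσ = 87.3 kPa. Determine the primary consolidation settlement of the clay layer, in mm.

S_c ≈ 42.9 mm

Mid-depth of clay below the ground surface: z = 1.7 + 2.2/2 = 2.8 m.
Total vertical stress at mid-clay: σ_v = 17.8×1.7 + 16.5×1.1 = 48.41 kPa.
Pore pressure: u = 9.81×(2.8 − 0.49) = 22.661 kPa.
Initial effective stress: σ'_0 = σ_v − u = 48.41 − 22.661 = 25.749 kPa.
Final effective stress: σ'_f = 25.749 + 87.3 = 113.05 kPa.
σ'_f = 113.05 ≤ σ'_p = 156 kPa, so the clay remains overconsolidated and only the recompression index applies:
S_c = C_r·H/(1+e₀)·log₁₀(σ'_f/σ'_0) = 0.057×2.2/1.88×log₁₀(113.05/25.749)
    = 0.066701 × 0.64251 = 0.04286 m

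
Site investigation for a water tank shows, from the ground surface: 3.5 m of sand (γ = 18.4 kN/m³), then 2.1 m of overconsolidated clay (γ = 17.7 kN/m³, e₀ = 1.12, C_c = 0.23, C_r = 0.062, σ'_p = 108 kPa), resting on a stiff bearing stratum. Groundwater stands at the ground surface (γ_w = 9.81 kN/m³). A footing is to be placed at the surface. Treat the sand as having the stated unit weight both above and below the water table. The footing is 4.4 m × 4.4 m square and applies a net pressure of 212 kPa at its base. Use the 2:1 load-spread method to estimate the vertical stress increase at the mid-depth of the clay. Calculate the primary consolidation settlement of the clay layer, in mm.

S_c ≈ 22.6 mm

Mid-depth of clay below the ground surface: z = 3.5 + 2.1/2 = 4.55 m.
Total vertical stress at mid-clay: σ_v = 18.4×3.5 + 17.7×1.05 = 82.985 kPa.
Pore pressure: u = 9.81×(4.55 − 0) = 44.636 kPa.
Initial effective stress: σ'_0 = σ_v − u = 82.985 − 44.636 = 38.349 kPa.
Stress increase at mid-clay by the 2:1 spreading method:
Δσ = qBL/((B+z)(L+z)) = 212×4.4×4.4/((4.4+4.55)(4.4+4.55)) = 51.238 kPa
Final effective stress: σ'_f = 38.349 + 51.238 = 89.587 kPa.
σ'_f = 89.587 ≤ σ'_p = 108 kPa, so the clay remains overconsolidated and only the recompression index applies:
S_c = C_r·H/(1+e₀)·log₁₀(σ'_f/σ'_0) = 0.062×2.1/2.12×log₁₀(89.587/38.349)
    = 0.061415 × 0.36849 = 0.02263 m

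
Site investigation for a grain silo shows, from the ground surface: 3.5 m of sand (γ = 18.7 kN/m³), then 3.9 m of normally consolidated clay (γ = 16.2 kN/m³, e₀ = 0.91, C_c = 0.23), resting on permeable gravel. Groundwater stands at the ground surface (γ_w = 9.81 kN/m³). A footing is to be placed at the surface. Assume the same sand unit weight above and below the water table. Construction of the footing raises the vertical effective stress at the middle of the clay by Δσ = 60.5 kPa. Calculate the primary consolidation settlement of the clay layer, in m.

S_c ≈ 0.178 m

Mid-depth of clay below the ground surface: z = 3.5 + 3.9/2 = 5.45 m.
Total vertical stress at mid-clay: σ_v = 18.7×3.5 + 16.2×1.95 = 97.04 kPa.
Pore pressure: u = 9.81×(5.45 − 0) = 53.465 kPa.
Initial effective stress: σ'_0 = σ_v − u = 97.04 − 53.465 = 43.575 kPa.
Final effective stress: σ'_f = σ'_0 + Δσ = 43.575 + 60.5 = 104.08 kPa.
Normally consolidated clay, so the full stress increment lies on the virgin compression line:
S_c = C_c·H/(1+e₀)·log₁₀(σ'_f/σ'_0) = 0.23×3.9/(1+0.91)×log₁₀(104.08/43.575)
    = 0.46963 × 0.37813 = 0.1776 m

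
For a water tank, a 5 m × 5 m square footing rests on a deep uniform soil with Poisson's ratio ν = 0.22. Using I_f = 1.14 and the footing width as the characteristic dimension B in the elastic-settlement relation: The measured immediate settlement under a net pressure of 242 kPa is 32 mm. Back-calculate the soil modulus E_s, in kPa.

E_s ≈ 41000 kPa

S_e = q·B·(1−ν²)/E_s · I_f  ⇒  E_s = q·B·(1−ν²)·I_f / S_e.
E_s = 242 × 5 × 0.9516 × 1.14 / 0.032 = 41020 kPa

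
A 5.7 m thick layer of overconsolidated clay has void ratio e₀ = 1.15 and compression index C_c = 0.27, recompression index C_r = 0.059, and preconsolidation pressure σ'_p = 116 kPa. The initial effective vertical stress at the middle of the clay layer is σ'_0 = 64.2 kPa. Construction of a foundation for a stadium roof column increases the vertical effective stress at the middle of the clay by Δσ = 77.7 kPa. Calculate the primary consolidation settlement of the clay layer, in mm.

S_c ≈ 103 mm

Final effective stress: σ'_f = 64.2 + 77.7 = 141.9 kPa.
σ'_f = 141.9 > σ'_p = 116 kPa, so the stress path crosses the preconsolidation pressure — recompression up to σ'_p, then virgin compression beyond:
S_c = H/(1+e₀)·[C_r·log₁₀(σ'_p/σ'_0) + C_c·log₁₀(σ'_f/σ'_p)]
    = 5.7/2.15 × [0.059×log₁₀(116/64.2) + 0.27×log₁₀(141.9/116)]
    = 2.6512 × [0.015158 + 0.023632] = 0.1028 m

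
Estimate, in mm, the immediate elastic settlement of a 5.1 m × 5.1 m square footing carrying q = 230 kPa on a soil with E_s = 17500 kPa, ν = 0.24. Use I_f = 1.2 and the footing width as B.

Immediate (elastic) settlement: S_e = q·B·(1−ν²)/E_s · I_f.
S_e = 230 × 5.1 × (1 − 0.24²) / 17500 × 1.2
    = 230 × 5.1 × 0.9424 / 17500 × 1.2
    = 0.0758 m = 75.8 mm

S_e ≈ 75.8 mm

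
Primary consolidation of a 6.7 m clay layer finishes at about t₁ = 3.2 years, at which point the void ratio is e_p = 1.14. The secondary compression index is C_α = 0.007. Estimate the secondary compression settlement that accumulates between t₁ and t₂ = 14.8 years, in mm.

S_s ≈ 14.6 mm

Secondary compression: S_s = C_α·H/(1+e_p)·log₁₀(t₂/t₁)
S_s = 0.007×6.7/(1+1.14)×log₁₀(14.8/3.2)
    = 0.02192 × 0.6651 = 0.01458 m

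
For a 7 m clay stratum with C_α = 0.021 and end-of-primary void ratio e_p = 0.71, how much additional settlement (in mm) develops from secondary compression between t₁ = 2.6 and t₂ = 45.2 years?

S_s ≈ 107 mm

Secondary compression: S_s = C_α·H/(1+e_p)·log₁₀(t₂/t₁)
S_s = 0.021×7/(1+0.71)×log₁₀(45.2/2.6)
    = 0.08596 × 1.24 = 0.1066 m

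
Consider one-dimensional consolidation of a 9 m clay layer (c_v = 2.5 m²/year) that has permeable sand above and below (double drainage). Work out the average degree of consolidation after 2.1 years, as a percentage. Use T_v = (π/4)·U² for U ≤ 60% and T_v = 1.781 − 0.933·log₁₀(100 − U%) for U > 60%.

U ≈ 57.5 %

Drainage path length: H_d = H/2 = 4.5 m (double drainage).
T_v = c_v·t/H_d² = 2.5×2.1/4.5² = 0.25926.
T_v = 0.25926 corresponds to the U ≤ 60% branch:
U = √(4T_v/π) = 0.5745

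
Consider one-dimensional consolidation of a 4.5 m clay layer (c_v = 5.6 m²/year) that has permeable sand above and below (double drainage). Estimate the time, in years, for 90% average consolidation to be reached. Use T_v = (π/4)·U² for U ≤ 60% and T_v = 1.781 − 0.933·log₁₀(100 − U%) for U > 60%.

Drainage path length: H_d = H/2 = 2.25 m (double drainage).
U > 60%: T_v = 1.781 − 0.933·log₁₀(100 − 90) = 0.848.
t = T_v·H_d²/c_v = 0.848×2.25²/5.6 = 0.7666 years.

t ≈ 0.767 years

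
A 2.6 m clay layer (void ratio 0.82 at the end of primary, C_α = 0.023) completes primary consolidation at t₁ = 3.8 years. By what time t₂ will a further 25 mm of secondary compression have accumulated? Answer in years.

S_s = C_α·H/(1+e_p)·log₁₀(t₂/t₁) ⇒ log₁₀(t₂/t₁) = S_s·(1+e_p)/(C_α·H).
log₁₀(t₂/t₁) = 0.025 × (1+0.82) / (0.023×2.6) = 0.7609
t₂ = t₁ × 10^0.7609 = 3.8 × 5.766 = 21.91 years

t₂ ≈ 21.9 years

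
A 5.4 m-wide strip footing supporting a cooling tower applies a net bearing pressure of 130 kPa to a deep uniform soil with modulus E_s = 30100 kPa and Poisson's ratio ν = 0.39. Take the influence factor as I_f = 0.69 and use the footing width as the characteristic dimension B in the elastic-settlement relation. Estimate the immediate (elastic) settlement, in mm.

S_e ≈ 13.6 mm

Immediate (elastic) settlement: S_e = q·B·(1−ν²)/E_s · I_f.
S_e = 130 × 5.4 × (1 − 0.39²) / 30100 × 0.69
    = 130 × 5.4 × 0.8479 / 30100 × 0.69
    = 0.01364 m = 13.64 mm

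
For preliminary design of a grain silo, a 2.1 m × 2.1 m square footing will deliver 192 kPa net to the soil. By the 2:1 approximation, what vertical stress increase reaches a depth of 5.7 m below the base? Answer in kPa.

Δσ_z ≈ 13.9 kPa

By the 2:1 method the load spreads at 1 horizontal : 2 vertical, so at depth z the loaded area has grown by z in each plan dimension:
Δσ = qBL/((B+z)(L+z)) = 192×2.1×2.1/((2.1+5.7)(2.1+5.7)) = 13.917 kPa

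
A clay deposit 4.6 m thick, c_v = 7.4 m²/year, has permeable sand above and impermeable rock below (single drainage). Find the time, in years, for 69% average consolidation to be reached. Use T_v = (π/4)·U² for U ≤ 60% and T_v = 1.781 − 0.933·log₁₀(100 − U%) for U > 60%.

t ≈ 1.11 years

Drainage path length: H_d = H = 4.6 m (single drainage).
U > 60%: T_v = 1.781 − 0.933·log₁₀(100 − 69) = 0.38956.
t = T_v·H_d²/c_v = 0.38956×4.6²/7.4 = 1.114 years.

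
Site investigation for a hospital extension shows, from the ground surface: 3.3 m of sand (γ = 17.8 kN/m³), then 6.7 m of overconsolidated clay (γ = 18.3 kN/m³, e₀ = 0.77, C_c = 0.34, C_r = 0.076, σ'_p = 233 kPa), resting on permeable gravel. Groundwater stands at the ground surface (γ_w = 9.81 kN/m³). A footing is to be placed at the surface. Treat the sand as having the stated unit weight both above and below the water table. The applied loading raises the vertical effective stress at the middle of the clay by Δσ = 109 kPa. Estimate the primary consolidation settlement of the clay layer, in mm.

S_c ≈ 137 mm

Mid-depth of clay below the ground surface: z = 3.3 + 6.7/2 = 6.65 m.
Total vertical stress at mid-clay: σ_v = 17.8×3.3 + 18.3×3.35 = 120.05 kPa.
Pore pressure: u = 9.81×(6.65 − 0) = 65.237 kPa.
Initial effective stress: σ'_0 = σ_v − u = 120.05 − 65.237 = 54.813 kPa.
Final effective stress: σ'_f = 54.813 + 109 = 163.81 kPa.
σ'_f = 163.81 ≤ σ'_p = 233 kPa, so the clay remains overconsolidated and only the recompression index applies:
S_c = C_r·H/(1+e₀)·log₁₀(σ'_f/σ'_0) = 0.076×6.7/1.77×log₁₀(163.81/54.813)
    = 0.28768 × 0.47546 = 0.1368 m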